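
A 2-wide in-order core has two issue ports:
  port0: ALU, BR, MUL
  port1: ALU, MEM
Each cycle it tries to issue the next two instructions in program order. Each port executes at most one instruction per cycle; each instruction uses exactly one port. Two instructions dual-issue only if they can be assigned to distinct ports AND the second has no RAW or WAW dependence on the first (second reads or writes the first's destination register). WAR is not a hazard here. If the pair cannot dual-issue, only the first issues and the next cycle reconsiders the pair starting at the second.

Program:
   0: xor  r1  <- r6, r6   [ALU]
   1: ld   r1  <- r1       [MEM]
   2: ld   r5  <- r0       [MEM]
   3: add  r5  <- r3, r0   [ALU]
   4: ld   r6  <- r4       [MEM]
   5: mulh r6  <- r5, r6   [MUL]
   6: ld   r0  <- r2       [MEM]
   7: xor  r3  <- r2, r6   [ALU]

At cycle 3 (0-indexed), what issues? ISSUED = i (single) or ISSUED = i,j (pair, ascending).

ISSUED = 3,4

t=0 i0:xor.ALU ; RAW+WAW r1
t=1 i1:ld.MEM ; no-port MEM/MEM
t=2 i2:ld.MEM ; WAW r5
t=3 i3/i4:add.ALU;ld.MEM ; dual
t=4 i5/i6:mulh.MUL;ld.MEM ; dual
t=5 i7:xor.ALU ; tail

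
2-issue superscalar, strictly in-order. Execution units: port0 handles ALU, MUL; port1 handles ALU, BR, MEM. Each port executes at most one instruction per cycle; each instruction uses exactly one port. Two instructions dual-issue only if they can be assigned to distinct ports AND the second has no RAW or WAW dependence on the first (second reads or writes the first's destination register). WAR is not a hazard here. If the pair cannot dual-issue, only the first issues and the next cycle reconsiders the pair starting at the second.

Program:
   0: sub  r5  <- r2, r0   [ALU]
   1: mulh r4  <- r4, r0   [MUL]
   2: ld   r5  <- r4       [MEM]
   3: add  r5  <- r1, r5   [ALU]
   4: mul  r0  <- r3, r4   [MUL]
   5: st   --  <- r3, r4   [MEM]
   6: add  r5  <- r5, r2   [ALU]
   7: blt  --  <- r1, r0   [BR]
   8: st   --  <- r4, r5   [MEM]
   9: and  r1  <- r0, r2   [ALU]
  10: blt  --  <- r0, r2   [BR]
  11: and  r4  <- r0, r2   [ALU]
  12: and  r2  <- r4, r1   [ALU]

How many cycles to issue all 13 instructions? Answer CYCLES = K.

t=0 i0+i1:sub/mulh ; dual
t=1 i2:ld ; RAW+WAW r5
t=2 i3+i4:add/mul ; dual
t=3 i5+i6:st/add ; dual
t=4 i7:blt ; no-port BR/MEM
t=5 i8+i9:st/and ; dual
t=6 i10+i11:blt/and ; dual
t=7 i12:and ; tail

CYCLES = 8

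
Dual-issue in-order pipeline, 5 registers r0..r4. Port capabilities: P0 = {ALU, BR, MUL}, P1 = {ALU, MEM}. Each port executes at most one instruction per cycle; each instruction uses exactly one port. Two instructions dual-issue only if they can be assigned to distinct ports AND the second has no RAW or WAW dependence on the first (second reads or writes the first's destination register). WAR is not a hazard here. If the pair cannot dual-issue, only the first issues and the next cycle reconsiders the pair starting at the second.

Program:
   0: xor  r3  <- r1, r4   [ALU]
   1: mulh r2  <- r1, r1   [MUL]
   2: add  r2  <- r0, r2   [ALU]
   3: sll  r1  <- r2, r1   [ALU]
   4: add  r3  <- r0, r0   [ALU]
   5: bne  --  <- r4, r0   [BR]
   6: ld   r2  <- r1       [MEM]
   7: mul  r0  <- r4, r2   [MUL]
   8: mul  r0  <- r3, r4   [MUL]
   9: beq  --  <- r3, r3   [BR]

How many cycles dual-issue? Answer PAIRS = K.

[0] i0+i1  xor.ALU;mulh.MUL  -- 2-wide
[1] i2  add.ALU  -- RAW r2
[2] i3+i4  sll.ALU;add.ALU  -- 2-wide
[3] i5+i6  bne.BR;ld.MEM  -- 2-wide
[4] i7  mul.MUL  -- no-port MUL/MUL
[5] i8  mul.MUL  -- no-port MUL/BR
[6] i9  beq.BR  -- tail

PAIRS = 3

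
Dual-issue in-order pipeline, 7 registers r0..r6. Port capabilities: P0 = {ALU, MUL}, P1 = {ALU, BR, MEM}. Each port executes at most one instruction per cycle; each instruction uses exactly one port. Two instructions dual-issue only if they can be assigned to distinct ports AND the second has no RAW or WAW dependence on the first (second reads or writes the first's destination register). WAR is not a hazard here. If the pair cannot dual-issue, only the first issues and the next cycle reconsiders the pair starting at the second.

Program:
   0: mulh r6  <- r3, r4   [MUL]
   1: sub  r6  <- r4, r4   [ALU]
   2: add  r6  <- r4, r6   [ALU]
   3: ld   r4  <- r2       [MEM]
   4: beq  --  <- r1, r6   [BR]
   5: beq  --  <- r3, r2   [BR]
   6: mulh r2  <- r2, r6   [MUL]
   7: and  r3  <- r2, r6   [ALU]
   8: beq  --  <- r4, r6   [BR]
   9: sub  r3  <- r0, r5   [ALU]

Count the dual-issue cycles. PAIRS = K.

t=0 i0:mulh.MUL ; WAW r6
t=1 i1:sub.ALU ; RAW+WAW r6
t=2 i2/i3:add.ALU ld.MEM ; dual
t=3 i4:beq.BR ; no-port BR/BR
t=4 i5/i6:beq.BR mulh.MUL ; dual
t=5 i7/i8:and.ALU beq.BR ; dual
t=6 i9:sub.ALU ; tail

PAIRS = 3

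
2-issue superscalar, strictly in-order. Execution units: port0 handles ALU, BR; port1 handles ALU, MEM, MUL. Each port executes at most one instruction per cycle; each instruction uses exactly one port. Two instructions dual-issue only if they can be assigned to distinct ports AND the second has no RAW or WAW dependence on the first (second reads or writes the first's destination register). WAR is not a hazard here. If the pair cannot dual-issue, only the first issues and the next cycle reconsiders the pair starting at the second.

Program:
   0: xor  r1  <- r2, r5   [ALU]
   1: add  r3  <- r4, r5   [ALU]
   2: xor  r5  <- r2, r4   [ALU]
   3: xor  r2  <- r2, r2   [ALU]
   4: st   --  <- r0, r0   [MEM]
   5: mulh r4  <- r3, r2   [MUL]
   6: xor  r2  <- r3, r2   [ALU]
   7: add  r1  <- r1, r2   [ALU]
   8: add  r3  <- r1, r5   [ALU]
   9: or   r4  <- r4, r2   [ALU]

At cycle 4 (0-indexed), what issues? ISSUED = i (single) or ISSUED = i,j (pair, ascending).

ISSUED = 7

#0 head=0: xor.ALU;add.ALU i0,i1 2-wide
#1 head=2: xor.ALU;xor.ALU i2,i3 2-wide
#2 head=4: st.MEM i4 no-port MEM/MUL
#3 head=5: mulh.MUL;xor.ALU i5,i6 2-wide
#4 head=7: add.ALU i7 RAW r1
#5 head=8: add.ALU;or.ALU i8,i9 2-wide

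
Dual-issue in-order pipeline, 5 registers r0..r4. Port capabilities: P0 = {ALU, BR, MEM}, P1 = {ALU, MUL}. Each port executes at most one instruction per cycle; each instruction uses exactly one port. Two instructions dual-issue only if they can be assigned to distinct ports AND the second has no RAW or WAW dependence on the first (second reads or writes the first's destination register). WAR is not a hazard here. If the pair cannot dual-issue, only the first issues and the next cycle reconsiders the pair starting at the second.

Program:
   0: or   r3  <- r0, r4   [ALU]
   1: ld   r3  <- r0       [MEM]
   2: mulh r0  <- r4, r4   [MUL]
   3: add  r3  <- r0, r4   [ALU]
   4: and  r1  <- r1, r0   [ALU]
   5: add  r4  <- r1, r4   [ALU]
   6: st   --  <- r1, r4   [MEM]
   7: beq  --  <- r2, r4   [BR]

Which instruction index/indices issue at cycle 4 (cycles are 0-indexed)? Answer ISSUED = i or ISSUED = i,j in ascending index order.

[0] i0  or  -- WAW r3
[1] i1&i2  ld/mulh  -- pair
[2] i3&i4  add/and  -- pair
[3] i5  add  -- RAW r4
[4] i6  st  -- no-port MEM/BR
[5] i7  beq  -- tail

ISSUED = 6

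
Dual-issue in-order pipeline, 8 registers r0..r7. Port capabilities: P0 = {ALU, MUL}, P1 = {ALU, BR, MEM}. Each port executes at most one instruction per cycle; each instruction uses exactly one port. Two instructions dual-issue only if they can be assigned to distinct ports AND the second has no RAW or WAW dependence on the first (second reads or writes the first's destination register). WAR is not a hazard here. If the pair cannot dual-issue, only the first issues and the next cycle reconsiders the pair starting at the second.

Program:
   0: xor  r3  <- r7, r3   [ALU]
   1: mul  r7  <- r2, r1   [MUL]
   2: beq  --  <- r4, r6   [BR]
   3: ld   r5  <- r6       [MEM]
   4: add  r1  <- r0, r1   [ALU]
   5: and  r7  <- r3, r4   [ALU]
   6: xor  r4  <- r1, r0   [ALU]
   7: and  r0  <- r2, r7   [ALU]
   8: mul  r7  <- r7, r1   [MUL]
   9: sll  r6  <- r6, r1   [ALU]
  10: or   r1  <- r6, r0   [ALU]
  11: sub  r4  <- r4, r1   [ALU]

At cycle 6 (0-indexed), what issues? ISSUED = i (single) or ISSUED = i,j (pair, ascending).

c0: i0,i1 xor/mul  pair
c1: i2 beq  no-port BR/MEM
c2: i3,i4 ld/add  pair
c3: i5,i6 and/xor  pair
c4: i7,i8 and/mul  pair
c5: i9 sll  RAW r6
c6: i10 or  RAW r1
c7: i11 sub  tail

ISSUED = 10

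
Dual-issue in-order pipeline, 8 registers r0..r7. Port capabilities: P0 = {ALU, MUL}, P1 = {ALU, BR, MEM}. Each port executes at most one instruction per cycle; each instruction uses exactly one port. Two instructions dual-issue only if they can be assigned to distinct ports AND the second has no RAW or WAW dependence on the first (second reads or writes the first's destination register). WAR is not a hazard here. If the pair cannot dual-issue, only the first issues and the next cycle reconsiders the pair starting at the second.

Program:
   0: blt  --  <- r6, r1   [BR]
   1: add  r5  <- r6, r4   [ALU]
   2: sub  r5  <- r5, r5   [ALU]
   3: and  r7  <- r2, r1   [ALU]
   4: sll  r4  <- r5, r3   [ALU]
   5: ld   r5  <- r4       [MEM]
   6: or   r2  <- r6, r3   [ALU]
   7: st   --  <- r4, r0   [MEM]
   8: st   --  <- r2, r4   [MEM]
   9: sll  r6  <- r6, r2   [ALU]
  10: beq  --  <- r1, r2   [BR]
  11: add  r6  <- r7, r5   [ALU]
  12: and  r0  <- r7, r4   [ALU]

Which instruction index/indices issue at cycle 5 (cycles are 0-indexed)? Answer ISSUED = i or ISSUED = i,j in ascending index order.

ISSUED = 8,9

0. blt/add @i0/i1  | 2-wide
1. sub/and @i2/i3  | 2-wide
2. sll @i4  | RAW r4
3. ld/or @i5/i6  | 2-wide
4. st @i7  | no-port MEM/MEM
5. st/sll @i8/i9  | 2-wide
6. beq/add @i10/i11  | 2-wide
7. and @i12  | tail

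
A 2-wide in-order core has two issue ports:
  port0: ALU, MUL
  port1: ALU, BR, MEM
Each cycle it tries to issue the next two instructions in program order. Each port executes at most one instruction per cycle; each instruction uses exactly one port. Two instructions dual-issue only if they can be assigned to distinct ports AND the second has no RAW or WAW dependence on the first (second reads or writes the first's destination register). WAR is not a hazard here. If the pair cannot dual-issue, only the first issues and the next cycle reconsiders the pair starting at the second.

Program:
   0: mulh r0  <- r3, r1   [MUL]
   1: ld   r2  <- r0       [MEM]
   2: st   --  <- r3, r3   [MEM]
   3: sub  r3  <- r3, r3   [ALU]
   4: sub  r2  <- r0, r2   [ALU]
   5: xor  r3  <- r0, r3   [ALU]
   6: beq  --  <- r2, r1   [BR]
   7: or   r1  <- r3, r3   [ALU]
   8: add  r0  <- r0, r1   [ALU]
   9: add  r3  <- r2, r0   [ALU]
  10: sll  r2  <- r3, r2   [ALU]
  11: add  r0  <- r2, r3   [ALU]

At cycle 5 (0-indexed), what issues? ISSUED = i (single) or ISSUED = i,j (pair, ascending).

ISSUED = 8

0. mulh @i0  | RAW r0
1. ld @i1  | no-port MEM/MEM
2. st/sub @i2&i3  | 2-wide
3. sub/xor @i4&i5  | 2-wide
4. beq/or @i6&i7  | 2-wide
5. add @i8  | RAW r0
6. add @i9  | RAW r3
7. sll @i10  | RAW r2
8. add @i11  | tail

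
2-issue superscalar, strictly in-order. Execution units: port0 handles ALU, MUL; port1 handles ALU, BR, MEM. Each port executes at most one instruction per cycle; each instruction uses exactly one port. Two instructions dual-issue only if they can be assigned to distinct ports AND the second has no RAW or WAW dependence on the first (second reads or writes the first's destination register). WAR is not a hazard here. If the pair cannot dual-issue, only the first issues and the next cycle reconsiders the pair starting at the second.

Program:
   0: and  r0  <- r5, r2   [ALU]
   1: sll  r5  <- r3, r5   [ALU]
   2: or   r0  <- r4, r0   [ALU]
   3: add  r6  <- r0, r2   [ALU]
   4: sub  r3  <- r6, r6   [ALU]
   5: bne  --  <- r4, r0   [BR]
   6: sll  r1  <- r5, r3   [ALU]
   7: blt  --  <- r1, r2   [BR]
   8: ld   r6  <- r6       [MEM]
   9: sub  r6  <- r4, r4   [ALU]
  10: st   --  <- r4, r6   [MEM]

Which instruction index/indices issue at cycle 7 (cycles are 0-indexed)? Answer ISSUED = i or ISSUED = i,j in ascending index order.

ISSUED = 9

c0: i0/i1 and.ALU+sll.ALU  2-wide
c1: i2 or.ALU  RAW r0
c2: i3 add.ALU  RAW r6
c3: i4/i5 sub.ALU+bne.BR  2-wide
c4: i6 sll.ALU  RAW r1
c5: i7 blt.BR  no-port BR/MEM
c6: i8 ld.MEM  WAW r6
c7: i9 sub.ALU  RAW r6
c8: i10 st.MEM  tail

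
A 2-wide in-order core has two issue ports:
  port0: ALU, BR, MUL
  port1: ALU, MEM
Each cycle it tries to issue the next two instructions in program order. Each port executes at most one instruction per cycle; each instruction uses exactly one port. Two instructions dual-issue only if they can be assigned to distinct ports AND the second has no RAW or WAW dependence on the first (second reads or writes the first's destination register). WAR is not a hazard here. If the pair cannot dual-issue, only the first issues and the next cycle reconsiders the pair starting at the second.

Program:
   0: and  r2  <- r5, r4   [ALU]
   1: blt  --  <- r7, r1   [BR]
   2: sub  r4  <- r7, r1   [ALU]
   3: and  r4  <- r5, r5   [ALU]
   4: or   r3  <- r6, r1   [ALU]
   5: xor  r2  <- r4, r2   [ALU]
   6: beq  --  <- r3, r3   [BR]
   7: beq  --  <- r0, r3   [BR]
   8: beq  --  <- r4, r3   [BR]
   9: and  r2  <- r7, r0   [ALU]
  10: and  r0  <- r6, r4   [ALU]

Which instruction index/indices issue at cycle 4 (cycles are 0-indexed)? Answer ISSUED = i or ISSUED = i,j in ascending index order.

c0: i0&i1 and.ALU blt.BR  dual
c1: i2 sub.ALU  WAW r4
c2: i3&i4 and.ALU or.ALU  dual
c3: i5&i6 xor.ALU beq.BR  dual
c4: i7 beq.BR  no-port BR/BR
c5: i8&i9 beq.BR and.ALU  dual
c6: i10 and.ALU  tail

ISSUED = 7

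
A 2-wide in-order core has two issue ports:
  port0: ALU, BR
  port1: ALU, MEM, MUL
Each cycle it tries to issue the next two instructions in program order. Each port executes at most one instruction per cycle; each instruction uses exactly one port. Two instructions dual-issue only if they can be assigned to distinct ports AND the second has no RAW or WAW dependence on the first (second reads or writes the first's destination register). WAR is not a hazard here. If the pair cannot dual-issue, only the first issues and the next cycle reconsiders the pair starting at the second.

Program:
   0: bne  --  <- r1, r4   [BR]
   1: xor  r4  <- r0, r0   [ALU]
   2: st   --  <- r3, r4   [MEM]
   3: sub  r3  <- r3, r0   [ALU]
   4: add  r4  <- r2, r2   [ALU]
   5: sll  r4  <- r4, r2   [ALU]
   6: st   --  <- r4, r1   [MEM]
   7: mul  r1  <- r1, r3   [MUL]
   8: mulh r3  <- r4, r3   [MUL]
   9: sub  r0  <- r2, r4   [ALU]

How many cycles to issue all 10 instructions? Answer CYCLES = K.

CYCLES = 7

0. bne.BR;xor.ALU @i0/i1  | pair
1. st.MEM;sub.ALU @i2/i3  | pair
2. add.ALU @i4  | RAW+WAW r4
3. sll.ALU @i5  | RAW r4
4. st.MEM @i6  | no-port MEM/MUL
5. mul.MUL @i7  | no-port MUL/MUL
6. mulh.MUL;sub.ALU @i8/i9  | pair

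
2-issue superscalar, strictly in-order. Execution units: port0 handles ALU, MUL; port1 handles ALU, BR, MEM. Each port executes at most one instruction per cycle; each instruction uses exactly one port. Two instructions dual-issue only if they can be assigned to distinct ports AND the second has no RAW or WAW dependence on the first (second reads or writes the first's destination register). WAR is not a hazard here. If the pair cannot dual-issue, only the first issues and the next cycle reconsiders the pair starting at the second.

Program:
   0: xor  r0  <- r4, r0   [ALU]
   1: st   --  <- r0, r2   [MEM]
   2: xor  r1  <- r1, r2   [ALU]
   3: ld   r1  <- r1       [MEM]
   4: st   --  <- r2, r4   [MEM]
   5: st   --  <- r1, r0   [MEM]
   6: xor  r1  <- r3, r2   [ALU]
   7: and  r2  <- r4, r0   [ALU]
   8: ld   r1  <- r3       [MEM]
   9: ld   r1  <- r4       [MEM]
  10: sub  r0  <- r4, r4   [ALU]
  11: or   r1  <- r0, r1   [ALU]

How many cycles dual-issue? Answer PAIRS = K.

PAIRS = 4

[0] i0  xor  -- RAW r0
[1] i1,i2  st+xor  -- 2-wide
[2] i3  ld  -- no-port MEM/MEM
[3] i4  st  -- no-port MEM/MEM
[4] i5,i6  st+xor  -- 2-wide
[5] i7,i8  and+ld  -- 2-wide
[6] i9,i10  ld+sub  -- 2-wide
[7] i11  or  -- tail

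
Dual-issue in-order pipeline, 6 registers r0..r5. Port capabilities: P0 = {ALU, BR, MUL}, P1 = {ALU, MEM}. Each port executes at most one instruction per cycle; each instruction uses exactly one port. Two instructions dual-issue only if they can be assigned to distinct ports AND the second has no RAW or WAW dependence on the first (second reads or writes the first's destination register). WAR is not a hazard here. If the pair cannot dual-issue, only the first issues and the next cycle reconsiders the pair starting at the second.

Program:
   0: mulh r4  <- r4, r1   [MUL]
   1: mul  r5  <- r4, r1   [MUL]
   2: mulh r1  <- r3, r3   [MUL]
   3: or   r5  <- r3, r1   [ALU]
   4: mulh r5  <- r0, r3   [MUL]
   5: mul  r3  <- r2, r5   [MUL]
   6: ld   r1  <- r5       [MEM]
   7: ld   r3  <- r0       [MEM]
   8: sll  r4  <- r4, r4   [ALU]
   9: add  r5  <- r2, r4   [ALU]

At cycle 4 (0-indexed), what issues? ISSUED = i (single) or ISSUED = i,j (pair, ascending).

#0 head=0: mulh.MUL i0 no-port MUL/MUL
#1 head=1: mul.MUL i1 no-port MUL/MUL
#2 head=2: mulh.MUL i2 RAW r1
#3 head=3: or.ALU i3 WAW r5
#4 head=4: mulh.MUL i4 no-port MUL/MUL
#5 head=5: mul.MUL+ld.MEM i5/i6 pair
#6 head=7: ld.MEM+sll.ALU i7/i8 pair
#7 head=9: add.ALU i9 tail

ISSUED = 4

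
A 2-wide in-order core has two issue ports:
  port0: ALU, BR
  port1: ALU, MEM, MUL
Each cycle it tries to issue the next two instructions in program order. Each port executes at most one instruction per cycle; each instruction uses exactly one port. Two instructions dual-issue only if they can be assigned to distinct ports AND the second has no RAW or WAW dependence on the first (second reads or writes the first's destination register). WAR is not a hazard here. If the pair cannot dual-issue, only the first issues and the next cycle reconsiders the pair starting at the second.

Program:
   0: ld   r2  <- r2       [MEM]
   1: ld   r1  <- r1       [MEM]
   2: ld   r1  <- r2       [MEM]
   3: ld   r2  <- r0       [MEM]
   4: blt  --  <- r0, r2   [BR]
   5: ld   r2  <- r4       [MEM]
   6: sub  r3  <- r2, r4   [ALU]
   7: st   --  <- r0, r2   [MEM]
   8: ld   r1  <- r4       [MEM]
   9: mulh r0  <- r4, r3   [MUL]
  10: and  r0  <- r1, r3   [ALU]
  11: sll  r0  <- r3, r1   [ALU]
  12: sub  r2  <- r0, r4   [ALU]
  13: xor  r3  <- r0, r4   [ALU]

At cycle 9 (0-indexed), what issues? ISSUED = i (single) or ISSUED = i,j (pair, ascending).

ISSUED = 11

#0 head=0: ld.MEM i0 no-port MEM/MEM
#1 head=1: ld.MEM i1 no-port MEM/MEM
#2 head=2: ld.MEM i2 no-port MEM/MEM
#3 head=3: ld.MEM i3 RAW r2
#4 head=4: blt.BR;ld.MEM i4/i5 2-wide
#5 head=6: sub.ALU;st.MEM i6/i7 2-wide
#6 head=8: ld.MEM i8 no-port MEM/MUL
#7 head=9: mulh.MUL i9 WAW r0
#8 head=10: and.ALU i10 WAW r0
#9 head=11: sll.ALU i11 RAW r0
#10 head=12: sub.ALU;xor.ALU i12/i13 2-wide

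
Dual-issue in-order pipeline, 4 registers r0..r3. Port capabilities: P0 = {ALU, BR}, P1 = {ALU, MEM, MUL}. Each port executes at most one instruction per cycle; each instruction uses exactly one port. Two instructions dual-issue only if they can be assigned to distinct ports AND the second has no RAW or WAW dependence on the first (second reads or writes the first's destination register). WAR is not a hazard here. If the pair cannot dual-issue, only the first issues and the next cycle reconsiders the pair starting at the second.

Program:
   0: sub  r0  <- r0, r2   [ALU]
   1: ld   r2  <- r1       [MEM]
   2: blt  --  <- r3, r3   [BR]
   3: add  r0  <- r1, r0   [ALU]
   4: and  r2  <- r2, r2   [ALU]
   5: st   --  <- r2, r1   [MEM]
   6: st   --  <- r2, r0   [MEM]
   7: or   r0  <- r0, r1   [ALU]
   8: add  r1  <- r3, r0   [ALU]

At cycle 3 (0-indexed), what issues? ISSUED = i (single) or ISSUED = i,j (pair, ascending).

#0 head=0: sub.ALU/ld.MEM i0/i1 2-wide
#1 head=2: blt.BR/add.ALU i2/i3 2-wide
#2 head=4: and.ALU i4 RAW r2
#3 head=5: st.MEM i5 no-port MEM/MEM
#4 head=6: st.MEM/or.ALU i6/i7 2-wide
#5 head=8: add.ALU i8 tail

ISSUED = 5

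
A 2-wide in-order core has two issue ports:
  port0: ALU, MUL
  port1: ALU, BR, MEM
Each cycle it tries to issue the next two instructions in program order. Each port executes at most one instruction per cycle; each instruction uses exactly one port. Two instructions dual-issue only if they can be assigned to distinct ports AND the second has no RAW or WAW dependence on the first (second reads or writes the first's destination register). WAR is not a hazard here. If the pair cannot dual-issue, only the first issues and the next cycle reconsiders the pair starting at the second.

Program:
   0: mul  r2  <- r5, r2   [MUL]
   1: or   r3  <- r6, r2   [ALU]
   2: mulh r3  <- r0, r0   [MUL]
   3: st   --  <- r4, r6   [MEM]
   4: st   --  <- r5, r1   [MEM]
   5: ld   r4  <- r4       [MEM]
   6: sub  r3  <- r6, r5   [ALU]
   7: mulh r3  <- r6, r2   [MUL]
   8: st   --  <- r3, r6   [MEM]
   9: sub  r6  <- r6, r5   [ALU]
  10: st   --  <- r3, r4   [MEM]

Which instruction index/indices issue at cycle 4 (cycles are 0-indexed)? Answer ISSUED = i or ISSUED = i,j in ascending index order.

c0: i0 mul  RAW r2
c1: i1 or  WAW r3
c2: i2,i3 mulh+st  dual
c3: i4 st  no-port MEM/MEM
c4: i5,i6 ld+sub  dual
c5: i7 mulh  RAW r3
c6: i8,i9 st+sub  dual
c7: i10 st  tail

ISSUED = 5,6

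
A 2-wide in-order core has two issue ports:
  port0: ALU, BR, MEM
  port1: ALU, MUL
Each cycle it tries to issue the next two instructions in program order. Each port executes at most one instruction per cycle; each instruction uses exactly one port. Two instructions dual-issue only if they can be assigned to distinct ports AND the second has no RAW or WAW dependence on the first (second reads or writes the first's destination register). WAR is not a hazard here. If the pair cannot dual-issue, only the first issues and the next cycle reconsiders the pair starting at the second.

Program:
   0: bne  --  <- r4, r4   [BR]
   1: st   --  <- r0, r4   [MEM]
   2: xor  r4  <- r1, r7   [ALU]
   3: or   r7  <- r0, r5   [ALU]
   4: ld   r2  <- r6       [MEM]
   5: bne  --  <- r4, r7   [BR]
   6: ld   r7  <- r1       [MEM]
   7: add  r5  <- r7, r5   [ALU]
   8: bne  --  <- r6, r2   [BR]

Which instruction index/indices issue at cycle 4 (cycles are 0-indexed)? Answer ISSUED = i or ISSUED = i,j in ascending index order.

ISSUED = 6

#0 head=0: bne.BR i0 no-port BR/MEM
#1 head=1: st.MEM xor.ALU i1&i2 2-wide
#2 head=3: or.ALU ld.MEM i3&i4 2-wide
#3 head=5: bne.BR i5 no-port BR/MEM
#4 head=6: ld.MEM i6 RAW r7
#5 head=7: add.ALU bne.BR i7&i8 2-wide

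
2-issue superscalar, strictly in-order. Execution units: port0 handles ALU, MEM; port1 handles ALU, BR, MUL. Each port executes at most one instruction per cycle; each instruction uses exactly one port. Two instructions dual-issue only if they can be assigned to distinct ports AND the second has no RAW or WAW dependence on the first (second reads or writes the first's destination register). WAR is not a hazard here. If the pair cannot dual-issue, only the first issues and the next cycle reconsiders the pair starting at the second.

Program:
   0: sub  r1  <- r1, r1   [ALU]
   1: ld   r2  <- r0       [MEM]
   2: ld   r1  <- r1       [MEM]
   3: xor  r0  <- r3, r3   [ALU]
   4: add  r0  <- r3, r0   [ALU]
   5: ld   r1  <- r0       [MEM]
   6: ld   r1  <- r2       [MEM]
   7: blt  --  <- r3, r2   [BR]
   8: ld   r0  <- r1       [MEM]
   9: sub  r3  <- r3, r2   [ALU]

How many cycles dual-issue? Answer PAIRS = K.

[0] i0/i1  sub/ld  -- pair
[1] i2/i3  ld/xor  -- pair
[2] i4  add  -- RAW r0
[3] i5  ld  -- no-port MEM/MEM
[4] i6/i7  ld/blt  -- pair
[5] i8/i9  ld/sub  -- pair

PAIRS = 4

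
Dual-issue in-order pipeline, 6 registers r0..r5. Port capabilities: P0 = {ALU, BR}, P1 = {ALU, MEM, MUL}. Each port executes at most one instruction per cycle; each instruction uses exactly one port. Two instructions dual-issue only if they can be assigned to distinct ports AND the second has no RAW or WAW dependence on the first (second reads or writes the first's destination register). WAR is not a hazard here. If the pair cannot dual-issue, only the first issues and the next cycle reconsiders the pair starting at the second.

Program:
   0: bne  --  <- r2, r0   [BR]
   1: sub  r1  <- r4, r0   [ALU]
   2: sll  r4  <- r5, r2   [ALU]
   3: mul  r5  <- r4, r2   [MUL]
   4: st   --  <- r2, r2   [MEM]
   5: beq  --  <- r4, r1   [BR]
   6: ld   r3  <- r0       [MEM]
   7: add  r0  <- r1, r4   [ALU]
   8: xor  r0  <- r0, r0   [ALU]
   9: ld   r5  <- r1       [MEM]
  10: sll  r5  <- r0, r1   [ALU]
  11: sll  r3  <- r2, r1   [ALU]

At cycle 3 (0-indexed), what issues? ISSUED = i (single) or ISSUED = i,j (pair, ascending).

#0 head=0: bne sub i0,i1 dual
#1 head=2: sll i2 RAW r4
#2 head=3: mul i3 no-port MUL/MEM
#3 head=4: st beq i4,i5 dual
#4 head=6: ld add i6,i7 dual
#5 head=8: xor ld i8,i9 dual
#6 head=10: sll sll i10,i11 dual

ISSUED = 4,5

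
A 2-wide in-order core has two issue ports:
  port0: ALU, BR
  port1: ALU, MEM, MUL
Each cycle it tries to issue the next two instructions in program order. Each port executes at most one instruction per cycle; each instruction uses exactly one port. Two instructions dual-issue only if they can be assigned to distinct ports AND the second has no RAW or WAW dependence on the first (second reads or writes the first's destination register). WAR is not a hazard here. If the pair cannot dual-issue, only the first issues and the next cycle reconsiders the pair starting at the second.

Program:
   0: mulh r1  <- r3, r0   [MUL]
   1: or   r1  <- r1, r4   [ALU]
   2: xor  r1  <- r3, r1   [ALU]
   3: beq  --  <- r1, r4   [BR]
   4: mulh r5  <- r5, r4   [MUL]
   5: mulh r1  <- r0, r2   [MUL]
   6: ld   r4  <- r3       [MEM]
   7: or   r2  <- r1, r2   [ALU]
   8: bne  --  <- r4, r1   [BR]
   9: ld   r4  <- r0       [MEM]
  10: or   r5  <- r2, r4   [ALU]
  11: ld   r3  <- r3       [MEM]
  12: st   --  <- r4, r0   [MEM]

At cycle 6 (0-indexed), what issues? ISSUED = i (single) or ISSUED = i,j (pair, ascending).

ISSUED = 8,9

#0 head=0: mulh i0 RAW+WAW r1
#1 head=1: or i1 RAW+WAW r1
#2 head=2: xor i2 RAW r1
#3 head=3: beq/mulh i3+i4 dual
#4 head=5: mulh i5 no-port MUL/MEM
#5 head=6: ld/or i6+i7 dual
#6 head=8: bne/ld i8+i9 dual
#7 head=10: or/ld i10+i11 dual
#8 head=12: st i12 tail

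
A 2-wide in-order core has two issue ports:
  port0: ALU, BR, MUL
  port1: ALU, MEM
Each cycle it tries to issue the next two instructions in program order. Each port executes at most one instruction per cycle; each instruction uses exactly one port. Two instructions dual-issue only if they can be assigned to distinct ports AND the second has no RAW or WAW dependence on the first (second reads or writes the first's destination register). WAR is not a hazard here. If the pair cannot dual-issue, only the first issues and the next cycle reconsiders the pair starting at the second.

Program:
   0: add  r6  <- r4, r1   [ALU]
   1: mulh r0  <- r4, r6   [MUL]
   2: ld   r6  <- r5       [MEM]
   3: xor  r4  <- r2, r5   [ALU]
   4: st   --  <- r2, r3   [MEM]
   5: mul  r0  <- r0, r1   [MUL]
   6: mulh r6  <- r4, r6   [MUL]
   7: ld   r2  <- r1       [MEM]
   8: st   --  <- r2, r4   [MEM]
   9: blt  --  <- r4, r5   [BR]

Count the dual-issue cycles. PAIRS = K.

PAIRS = 4

t=0 i0:add ; RAW r6
t=1 i1+i2:mulh ld ; dual
t=2 i3+i4:xor st ; dual
t=3 i5:mul ; no-port MUL/MUL
t=4 i6+i7:mulh ld ; dual
t=5 i8+i9:st blt ; dual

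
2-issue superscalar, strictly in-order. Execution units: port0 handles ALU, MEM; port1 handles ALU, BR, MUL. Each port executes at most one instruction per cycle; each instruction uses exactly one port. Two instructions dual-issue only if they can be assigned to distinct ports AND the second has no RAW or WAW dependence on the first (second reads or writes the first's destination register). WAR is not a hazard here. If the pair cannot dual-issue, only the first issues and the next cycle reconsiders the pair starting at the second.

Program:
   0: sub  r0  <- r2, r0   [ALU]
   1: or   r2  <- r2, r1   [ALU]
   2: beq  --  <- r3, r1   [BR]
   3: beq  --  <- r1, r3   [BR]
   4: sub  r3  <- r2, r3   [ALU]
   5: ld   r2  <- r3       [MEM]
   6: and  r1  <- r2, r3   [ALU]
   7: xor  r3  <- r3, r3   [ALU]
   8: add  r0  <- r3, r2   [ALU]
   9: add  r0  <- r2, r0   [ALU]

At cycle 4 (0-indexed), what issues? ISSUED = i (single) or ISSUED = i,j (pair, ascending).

ISSUED = 6,7

t=0 i0&i1:sub;or ; dual
t=1 i2:beq ; no-port BR/BR
t=2 i3&i4:beq;sub ; dual
t=3 i5:ld ; RAW r2
t=4 i6&i7:and;xor ; dual
t=5 i8:add ; RAW+WAW r0
t=6 i9:add ; tail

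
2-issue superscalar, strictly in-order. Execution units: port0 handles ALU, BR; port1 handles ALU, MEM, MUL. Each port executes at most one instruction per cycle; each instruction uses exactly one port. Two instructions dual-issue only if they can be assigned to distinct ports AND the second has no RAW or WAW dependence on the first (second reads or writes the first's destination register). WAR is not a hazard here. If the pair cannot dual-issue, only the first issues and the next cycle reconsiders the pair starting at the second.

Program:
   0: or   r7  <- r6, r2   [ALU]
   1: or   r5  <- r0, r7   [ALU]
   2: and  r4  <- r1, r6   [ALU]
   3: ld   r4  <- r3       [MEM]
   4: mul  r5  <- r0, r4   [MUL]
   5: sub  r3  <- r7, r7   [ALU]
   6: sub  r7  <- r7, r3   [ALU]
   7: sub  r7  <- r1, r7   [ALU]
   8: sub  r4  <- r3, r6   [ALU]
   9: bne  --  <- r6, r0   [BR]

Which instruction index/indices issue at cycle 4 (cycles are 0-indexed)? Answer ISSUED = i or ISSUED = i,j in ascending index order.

ISSUED = 6

[0] i0  or.ALU  -- RAW r7
[1] i1/i2  or.ALU and.ALU  -- dual
[2] i3  ld.MEM  -- no-port MEM/MUL
[3] i4/i5  mul.MUL sub.ALU  -- dual
[4] i6  sub.ALU  -- RAW+WAW r7
[5] i7/i8  sub.ALU sub.ALU  -- dual
[6] i9  bne.BR  -- tail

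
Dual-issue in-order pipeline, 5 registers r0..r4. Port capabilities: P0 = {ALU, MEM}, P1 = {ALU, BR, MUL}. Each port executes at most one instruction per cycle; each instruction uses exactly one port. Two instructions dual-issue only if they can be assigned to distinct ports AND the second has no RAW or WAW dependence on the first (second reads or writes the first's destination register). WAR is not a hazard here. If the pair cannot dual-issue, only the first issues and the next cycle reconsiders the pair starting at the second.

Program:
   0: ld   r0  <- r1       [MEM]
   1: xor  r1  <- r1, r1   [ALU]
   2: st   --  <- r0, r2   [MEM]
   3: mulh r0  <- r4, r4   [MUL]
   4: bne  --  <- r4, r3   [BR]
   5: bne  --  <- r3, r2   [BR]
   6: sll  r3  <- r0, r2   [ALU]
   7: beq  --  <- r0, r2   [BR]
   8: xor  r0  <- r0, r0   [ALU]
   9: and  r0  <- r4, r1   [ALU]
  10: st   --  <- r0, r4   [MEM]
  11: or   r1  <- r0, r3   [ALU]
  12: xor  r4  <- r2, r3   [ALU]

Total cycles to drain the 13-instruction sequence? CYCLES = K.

t=0 i0&i1:ld.MEM;xor.ALU ; dual
t=1 i2&i3:st.MEM;mulh.MUL ; dual
t=2 i4:bne.BR ; no-port BR/BR
t=3 i5&i6:bne.BR;sll.ALU ; dual
t=4 i7&i8:beq.BR;xor.ALU ; dual
t=5 i9:and.ALU ; RAW r0
t=6 i10&i11:st.MEM;or.ALU ; dual
t=7 i12:xor.ALU ; tail

CYCLES = 8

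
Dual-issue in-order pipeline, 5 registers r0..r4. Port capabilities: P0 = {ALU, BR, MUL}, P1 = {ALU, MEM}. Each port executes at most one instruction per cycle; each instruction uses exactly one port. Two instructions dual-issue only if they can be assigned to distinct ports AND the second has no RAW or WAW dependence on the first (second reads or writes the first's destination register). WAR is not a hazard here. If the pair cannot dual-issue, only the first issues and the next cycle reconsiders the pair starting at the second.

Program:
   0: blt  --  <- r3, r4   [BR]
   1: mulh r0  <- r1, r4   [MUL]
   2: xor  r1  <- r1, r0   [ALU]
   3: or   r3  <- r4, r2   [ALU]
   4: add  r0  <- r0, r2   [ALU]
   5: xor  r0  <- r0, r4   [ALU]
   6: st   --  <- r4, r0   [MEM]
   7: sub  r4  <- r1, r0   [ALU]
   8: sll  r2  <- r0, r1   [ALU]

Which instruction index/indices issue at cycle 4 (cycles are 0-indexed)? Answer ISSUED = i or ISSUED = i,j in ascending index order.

ISSUED = 5

  cy0 -> i0 (blt.BR) no-port BR/MUL
  cy1 -> i1 (mulh.MUL) RAW r0
  cy2 -> i2,i3 (xor.ALU+or.ALU) 2-wide
  cy3 -> i4 (add.ALU) RAW+WAW r0
  cy4 -> i5 (xor.ALU) RAW r0
  cy5 -> i6,i7 (st.MEM+sub.ALU) 2-wide
  cy6 -> i8 (sll.ALU) tail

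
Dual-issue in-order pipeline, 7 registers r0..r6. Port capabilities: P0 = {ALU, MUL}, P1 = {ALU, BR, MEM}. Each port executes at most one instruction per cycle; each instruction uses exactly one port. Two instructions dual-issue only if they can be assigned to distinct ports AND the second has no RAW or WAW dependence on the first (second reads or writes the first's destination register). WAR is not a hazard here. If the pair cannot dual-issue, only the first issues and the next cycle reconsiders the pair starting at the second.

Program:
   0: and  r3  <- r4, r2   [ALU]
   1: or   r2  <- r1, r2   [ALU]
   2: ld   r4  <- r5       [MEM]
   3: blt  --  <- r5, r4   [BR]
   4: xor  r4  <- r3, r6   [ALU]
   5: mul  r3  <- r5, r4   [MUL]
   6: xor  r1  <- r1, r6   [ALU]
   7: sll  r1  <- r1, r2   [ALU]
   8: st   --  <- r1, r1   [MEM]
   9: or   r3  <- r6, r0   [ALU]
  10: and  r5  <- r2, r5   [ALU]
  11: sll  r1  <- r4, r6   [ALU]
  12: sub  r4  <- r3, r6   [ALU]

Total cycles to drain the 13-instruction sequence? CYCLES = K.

CYCLES = 8

  cy0 -> i0,i1 (and.ALU or.ALU) 2-wide
  cy1 -> i2 (ld.MEM) no-port MEM/BR
  cy2 -> i3,i4 (blt.BR xor.ALU) 2-wide
  cy3 -> i5,i6 (mul.MUL xor.ALU) 2-wide
  cy4 -> i7 (sll.ALU) RAW r1
  cy5 -> i8,i9 (st.MEM or.ALU) 2-wide
  cy6 -> i10,i11 (and.ALU sll.ALU) 2-wide
  cy7 -> i12 (sub.ALU) tail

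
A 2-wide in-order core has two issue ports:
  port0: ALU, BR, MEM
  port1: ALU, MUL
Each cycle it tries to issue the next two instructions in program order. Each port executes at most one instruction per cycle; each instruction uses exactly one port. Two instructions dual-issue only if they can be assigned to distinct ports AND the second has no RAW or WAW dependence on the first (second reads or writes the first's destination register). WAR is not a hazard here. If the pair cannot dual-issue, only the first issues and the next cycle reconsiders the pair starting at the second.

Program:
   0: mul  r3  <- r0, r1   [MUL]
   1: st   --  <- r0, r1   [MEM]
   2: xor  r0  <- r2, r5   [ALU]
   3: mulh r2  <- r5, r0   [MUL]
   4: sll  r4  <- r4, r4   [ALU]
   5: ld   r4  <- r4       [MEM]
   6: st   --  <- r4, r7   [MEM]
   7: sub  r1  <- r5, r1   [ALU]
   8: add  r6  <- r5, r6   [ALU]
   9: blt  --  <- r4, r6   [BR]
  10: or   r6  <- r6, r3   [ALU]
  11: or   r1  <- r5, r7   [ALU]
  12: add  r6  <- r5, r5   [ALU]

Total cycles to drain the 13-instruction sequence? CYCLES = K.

CYCLES = 8

  cy0 -> i0,i1 (mul.MUL st.MEM) 2-wide
  cy1 -> i2 (xor.ALU) RAW r0
  cy2 -> i3,i4 (mulh.MUL sll.ALU) 2-wide
  cy3 -> i5 (ld.MEM) no-port MEM/MEM
  cy4 -> i6,i7 (st.MEM sub.ALU) 2-wide
  cy5 -> i8 (add.ALU) RAW r6
  cy6 -> i9,i10 (blt.BR or.ALU) 2-wide
  cy7 -> i11,i12 (or.ALU add.ALU) 2-wide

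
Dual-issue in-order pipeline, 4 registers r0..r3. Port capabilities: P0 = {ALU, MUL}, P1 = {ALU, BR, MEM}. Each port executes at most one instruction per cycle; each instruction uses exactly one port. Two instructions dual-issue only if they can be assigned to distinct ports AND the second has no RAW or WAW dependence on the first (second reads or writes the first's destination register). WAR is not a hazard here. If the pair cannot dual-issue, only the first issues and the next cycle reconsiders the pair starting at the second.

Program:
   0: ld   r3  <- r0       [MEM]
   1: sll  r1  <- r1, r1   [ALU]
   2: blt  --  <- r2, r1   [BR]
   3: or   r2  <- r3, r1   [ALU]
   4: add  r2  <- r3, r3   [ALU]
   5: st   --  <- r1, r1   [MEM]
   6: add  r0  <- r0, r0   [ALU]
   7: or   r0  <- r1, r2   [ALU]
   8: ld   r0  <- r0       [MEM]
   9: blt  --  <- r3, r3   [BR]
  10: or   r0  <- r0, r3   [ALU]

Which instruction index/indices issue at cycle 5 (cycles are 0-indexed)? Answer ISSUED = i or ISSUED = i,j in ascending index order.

0. ld;sll @i0/i1  | 2-wide
1. blt;or @i2/i3  | 2-wide
2. add;st @i4/i5  | 2-wide
3. add @i6  | WAW r0
4. or @i7  | RAW+WAW r0
5. ld @i8  | no-port MEM/BR
6. blt;or @i9/i10  | 2-wide

ISSUED = 8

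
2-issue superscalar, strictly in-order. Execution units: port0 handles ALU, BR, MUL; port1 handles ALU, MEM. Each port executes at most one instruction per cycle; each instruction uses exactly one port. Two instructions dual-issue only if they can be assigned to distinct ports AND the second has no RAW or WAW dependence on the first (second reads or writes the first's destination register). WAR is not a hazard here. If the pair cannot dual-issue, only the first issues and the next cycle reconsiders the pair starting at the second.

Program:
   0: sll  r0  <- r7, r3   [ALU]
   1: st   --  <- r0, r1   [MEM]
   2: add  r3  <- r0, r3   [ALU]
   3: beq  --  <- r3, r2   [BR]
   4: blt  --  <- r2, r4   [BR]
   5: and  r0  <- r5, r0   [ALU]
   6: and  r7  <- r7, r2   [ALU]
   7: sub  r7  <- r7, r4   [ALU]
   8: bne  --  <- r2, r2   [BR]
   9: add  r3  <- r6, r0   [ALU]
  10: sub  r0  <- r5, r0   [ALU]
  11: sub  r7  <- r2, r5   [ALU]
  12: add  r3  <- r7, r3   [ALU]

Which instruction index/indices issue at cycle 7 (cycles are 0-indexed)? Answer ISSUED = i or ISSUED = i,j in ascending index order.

ISSUED = 11

0. sll @i0  | RAW r0
1. st/add @i1/i2  | 2-wide
2. beq @i3  | no-port BR/BR
3. blt/and @i4/i5  | 2-wide
4. and @i6  | RAW+WAW r7
5. sub/bne @i7/i8  | 2-wide
6. add/sub @i9/i10  | 2-wide
7. sub @i11  | RAW r7
8. add @i12  | tail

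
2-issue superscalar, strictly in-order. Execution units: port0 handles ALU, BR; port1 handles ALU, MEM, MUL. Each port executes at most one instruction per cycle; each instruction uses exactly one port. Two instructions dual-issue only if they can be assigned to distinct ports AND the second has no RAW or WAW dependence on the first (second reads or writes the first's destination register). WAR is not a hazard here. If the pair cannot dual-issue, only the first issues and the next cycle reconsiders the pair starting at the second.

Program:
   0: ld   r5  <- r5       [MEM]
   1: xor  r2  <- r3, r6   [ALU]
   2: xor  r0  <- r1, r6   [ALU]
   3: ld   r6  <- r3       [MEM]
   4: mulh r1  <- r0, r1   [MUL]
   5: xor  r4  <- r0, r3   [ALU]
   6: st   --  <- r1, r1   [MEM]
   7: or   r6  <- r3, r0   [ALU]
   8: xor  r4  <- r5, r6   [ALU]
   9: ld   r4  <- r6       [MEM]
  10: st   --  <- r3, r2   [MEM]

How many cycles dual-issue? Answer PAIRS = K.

  cy0 -> i0/i1 (ld xor) dual
  cy1 -> i2/i3 (xor ld) dual
  cy2 -> i4/i5 (mulh xor) dual
  cy3 -> i6/i7 (st or) dual
  cy4 -> i8 (xor) WAW r4
  cy5 -> i9 (ld) no-port MEM/MEM
  cy6 -> i10 (st) tail

PAIRS = 4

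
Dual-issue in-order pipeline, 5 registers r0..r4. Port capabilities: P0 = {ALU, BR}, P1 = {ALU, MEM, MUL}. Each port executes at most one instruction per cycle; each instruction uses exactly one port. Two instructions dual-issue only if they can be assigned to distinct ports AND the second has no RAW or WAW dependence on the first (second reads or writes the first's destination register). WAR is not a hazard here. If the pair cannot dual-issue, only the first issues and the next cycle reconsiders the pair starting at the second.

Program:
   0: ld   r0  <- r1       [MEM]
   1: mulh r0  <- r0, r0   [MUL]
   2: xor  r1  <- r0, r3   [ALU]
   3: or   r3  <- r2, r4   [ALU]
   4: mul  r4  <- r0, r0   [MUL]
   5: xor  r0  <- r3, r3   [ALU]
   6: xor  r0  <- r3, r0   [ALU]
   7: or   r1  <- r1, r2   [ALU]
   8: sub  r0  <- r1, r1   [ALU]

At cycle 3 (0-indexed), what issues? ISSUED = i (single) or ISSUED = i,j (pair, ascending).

ISSUED = 4,5

#0 head=0: ld i0 no-port MEM/MUL
#1 head=1: mulh i1 RAW r0
#2 head=2: xor;or i2,i3 dual
#3 head=4: mul;xor i4,i5 dual
#4 head=6: xor;or i6,i7 dual
#5 head=8: sub i8 tail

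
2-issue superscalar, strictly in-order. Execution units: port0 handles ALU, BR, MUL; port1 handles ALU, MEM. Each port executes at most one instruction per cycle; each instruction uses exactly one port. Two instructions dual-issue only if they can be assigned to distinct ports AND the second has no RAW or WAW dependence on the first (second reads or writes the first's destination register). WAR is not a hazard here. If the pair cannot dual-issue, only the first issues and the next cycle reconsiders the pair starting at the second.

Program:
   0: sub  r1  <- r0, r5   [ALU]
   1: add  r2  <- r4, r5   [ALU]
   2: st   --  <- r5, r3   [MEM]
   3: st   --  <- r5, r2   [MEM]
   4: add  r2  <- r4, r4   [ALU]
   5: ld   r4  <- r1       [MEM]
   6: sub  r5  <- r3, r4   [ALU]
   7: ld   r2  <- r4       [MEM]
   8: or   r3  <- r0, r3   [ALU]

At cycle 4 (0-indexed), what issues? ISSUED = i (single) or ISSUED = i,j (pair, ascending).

[0] i0/i1  sub+add  -- 2-wide
[1] i2  st  -- no-port MEM/MEM
[2] i3/i4  st+add  -- 2-wide
[3] i5  ld  -- RAW r4
[4] i6/i7  sub+ld  -- 2-wide
[5] i8  or  -- tail

ISSUED = 6,7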